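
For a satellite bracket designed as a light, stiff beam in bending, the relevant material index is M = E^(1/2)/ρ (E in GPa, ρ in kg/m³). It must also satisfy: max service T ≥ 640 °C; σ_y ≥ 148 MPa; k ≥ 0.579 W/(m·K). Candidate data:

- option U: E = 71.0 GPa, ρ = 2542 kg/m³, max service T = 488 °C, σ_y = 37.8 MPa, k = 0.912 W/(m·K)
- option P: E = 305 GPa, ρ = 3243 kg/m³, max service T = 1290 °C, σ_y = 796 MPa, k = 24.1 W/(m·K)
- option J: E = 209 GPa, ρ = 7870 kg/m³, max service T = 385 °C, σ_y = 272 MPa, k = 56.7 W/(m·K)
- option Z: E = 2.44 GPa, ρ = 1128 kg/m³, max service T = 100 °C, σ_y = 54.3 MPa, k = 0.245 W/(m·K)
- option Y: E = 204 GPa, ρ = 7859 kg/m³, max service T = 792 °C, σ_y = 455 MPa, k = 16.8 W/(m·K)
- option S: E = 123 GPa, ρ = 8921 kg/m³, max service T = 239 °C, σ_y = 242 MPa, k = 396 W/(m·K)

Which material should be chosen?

option P

Screen on constraints: max service T ≥ 640 °C; σ_y ≥ 148 MPa; k ≥ 0.579 W/(m·K). Survivors: option P, option Y.
Computing M directly (units already consistent):
  option P: M = 5.39×10⁻³
  option Y: M = 1.82×10⁻³
Option P has the largest M.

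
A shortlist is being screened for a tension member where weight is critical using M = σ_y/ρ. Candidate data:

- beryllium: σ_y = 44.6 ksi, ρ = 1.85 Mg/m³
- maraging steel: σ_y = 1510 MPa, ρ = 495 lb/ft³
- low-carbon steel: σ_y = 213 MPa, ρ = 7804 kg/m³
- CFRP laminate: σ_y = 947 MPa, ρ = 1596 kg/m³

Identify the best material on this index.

CFRP laminate

In SI units:
  beryllium: σ_y = 307.5 MPa, ρ = 1850 kg/m³
  maraging steel: σ_y = 1510 MPa, ρ = 7929 kg/m³
  low-carbon steel: σ_y = 213.0 MPa, ρ = 7804 kg/m³
  CFRP laminate: σ_y = 947.0 MPa, ρ = 1596 kg/m³
  CFRP laminate: M = 593 kN·m/kg
  maraging steel: M = 190 kN·m/kg
  beryllium: M = 166 kN·m/kg
  low-carbon steel: M = 27.3 kN·m/kg
The maximum is for CFRP laminate.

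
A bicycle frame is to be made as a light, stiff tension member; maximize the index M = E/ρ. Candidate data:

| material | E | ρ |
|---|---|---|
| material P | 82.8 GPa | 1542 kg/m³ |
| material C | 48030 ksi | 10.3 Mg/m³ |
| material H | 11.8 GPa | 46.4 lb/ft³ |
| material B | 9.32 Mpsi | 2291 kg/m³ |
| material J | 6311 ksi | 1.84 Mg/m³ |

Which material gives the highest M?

material P

In SI units:
  material P: E = 82.80 GPa, ρ = 1542 kg/m³
  material C: E = 331.2 GPa, ρ = 10300 kg/m³
  material H: E = 11.80 GPa, ρ = 743.3 kg/m³
  material B: E = 64.26 GPa, ρ = 2291 kg/m³
  material J: E = 43.51 GPa, ρ = 1840 kg/m³
  material P: M = 53.7 MN·m/kg
  material C: M = 32.2 MN·m/kg
  material B: M = 28.0 MN·m/kg
  material J: M = 23.6 MN·m/kg
  material H: M = 15.9 MN·m/kg
Material P has the largest M.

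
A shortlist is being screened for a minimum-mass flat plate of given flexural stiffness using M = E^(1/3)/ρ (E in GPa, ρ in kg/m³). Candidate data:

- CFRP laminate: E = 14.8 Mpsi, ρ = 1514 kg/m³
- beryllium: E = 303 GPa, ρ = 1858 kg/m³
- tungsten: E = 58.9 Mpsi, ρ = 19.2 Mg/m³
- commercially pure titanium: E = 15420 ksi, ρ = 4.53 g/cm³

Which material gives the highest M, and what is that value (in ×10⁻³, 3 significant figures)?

Normalizing units and computing the index:
  CFRP laminate: E = 102.0 GPa, ρ = 1514 kg/m³
  beryllium: E = 303.0 GPa, ρ = 1858 kg/m³
  tungsten: E = 406.1 GPa, ρ = 19200 kg/m³
  commercially pure titanium: E = 106.3 GPa, ρ = 4530 kg/m³
  beryllium: M = 3.61×10⁻³
  CFRP laminate: M = 3.09×10⁻³
  commercially pure titanium: M = 1.05×10⁻³
  tungsten: M = 0.386×10⁻³
Highest index: beryllium.

beryllium, M = 3.61×10⁻³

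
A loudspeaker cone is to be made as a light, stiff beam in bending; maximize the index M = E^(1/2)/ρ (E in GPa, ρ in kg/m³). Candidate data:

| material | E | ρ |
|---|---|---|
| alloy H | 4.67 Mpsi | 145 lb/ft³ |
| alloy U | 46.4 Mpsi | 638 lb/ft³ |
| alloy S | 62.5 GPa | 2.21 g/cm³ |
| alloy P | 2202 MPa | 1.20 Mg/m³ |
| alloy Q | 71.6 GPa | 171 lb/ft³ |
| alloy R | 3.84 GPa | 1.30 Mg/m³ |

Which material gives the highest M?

In SI units:
  alloy H: E = 32.20 GPa, ρ = 2323 kg/m³
  alloy U: E = 319.9 GPa, ρ = 10220 kg/m³
  alloy S: E = 62.50 GPa, ρ = 2210 kg/m³
  alloy P: E = 2.202 GPa, ρ = 1200 kg/m³
  alloy Q: E = 71.60 GPa, ρ = 2739 kg/m³
  alloy R: E = 3.840 GPa, ρ = 1300 kg/m³
  alloy S: M = 3.58×10⁻³
  alloy Q: M = 3.09×10⁻³
  alloy H: M = 2.44×10⁻³
  alloy U: M = 1.75×10⁻³
  alloy R: M = 1.51×10⁻³
  alloy P: M = 1.24×10⁻³
Alloy S has the largest M.

alloy S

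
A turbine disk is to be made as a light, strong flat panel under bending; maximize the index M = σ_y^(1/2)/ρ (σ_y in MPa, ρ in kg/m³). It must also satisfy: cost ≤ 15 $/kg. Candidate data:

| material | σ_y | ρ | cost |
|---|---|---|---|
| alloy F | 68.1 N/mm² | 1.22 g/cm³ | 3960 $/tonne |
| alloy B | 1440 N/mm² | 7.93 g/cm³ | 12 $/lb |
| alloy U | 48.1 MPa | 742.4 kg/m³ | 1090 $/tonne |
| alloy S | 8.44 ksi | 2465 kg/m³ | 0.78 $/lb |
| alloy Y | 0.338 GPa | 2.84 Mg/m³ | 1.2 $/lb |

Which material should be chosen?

alloy U

Screen on constraints: cost ≤ 15 $/kg. Survivors: alloy F, alloy U, alloy S, alloy Y.
In SI units:
  alloy F: σ_y = 68.10 MPa, ρ = 1220 kg/m³
  alloy U: σ_y = 48.10 MPa, ρ = 742.4 kg/m³
  alloy S: σ_y = 58.19 MPa, ρ = 2465 kg/m³
  alloy Y: σ_y = 338.0 MPa, ρ = 2840 kg/m³
  alloy U: M = 9.34×10⁻³
  alloy F: M = 6.76×10⁻³
  alloy Y: M = 6.47×10⁻³
  alloy S: M = 3.09×10⁻³
The maximum is for alloy U.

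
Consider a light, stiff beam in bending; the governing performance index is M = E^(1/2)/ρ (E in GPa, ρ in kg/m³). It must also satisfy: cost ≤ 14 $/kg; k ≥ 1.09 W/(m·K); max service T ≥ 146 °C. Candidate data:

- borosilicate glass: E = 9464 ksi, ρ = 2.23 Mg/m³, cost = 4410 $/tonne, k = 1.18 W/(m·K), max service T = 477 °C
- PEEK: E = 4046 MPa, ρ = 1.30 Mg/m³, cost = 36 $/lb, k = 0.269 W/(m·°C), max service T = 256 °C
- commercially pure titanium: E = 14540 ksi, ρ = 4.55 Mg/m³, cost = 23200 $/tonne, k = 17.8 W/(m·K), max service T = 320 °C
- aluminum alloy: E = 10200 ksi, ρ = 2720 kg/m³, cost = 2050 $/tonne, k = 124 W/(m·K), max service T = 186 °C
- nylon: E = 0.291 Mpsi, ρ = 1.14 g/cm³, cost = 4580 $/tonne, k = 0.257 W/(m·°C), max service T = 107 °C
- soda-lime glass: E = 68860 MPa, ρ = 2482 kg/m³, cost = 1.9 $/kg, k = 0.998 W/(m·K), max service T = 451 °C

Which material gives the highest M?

Screen on constraints: cost ≤ 14 $/kg; k ≥ 1.09 W/(m·K); max service T ≥ 146 °C. Survivors: borosilicate glass, aluminum alloy.
Putting every candidate on a common basis:
  borosilicate glass: E = 65.25 GPa, ρ = 2230 kg/m³
  aluminum alloy: E = 70.33 GPa, ρ = 2720 kg/m³
  borosilicate glass: M = 3.62×10⁻³
  aluminum alloy: M = 3.08×10⁻³
Borosilicate glass has the largest M.

borosilicate glass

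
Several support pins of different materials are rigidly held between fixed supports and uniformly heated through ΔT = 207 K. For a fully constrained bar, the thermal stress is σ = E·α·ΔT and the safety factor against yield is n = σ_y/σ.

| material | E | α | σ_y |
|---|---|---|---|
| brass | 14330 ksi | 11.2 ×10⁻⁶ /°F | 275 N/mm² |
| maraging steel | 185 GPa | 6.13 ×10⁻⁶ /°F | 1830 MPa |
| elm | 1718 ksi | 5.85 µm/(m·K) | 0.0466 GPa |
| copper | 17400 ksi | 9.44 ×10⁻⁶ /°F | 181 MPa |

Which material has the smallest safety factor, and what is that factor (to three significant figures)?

copper, n = 0.429

Per material, after unit conversion:
  brass: E = 98.80, α = 20.2, σ_y = 275.0 → σ = 412 MPa, n = 0.667
  maraging steel: E = 185.0, α = 11.0, σ_y = 1830 → σ = 423 MPa, n = 4.33
  elm: E = 11.85, α = 5.85, σ_y = 46.60 → σ = 14.3 MPa, n = 3.25
  copper: E = 120.0, α = 17.0, σ_y = 181.0 → σ = 422 MPa, n = 0.429
Smallest n: copper with n = 0.429.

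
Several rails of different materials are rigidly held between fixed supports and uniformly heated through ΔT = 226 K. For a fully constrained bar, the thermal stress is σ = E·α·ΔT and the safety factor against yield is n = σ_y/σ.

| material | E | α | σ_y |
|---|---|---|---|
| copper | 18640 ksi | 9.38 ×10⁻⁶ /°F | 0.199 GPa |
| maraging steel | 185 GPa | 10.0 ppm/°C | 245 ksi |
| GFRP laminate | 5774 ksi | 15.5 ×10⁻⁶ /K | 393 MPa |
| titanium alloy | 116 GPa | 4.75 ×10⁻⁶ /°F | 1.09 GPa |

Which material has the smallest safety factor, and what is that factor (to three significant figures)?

Per material, after unit conversion:
  copper: E = 128.5, α = 16.9, σ_y = 199.0 → σ = 490 MPa, n = 0.406
  maraging steel: E = 185.0, α = 10.0, σ_y = 1689 → σ = 418 MPa, n = 4.04
  GFRP laminate: E = 39.81, α = 15.5, σ_y = 393.0 → σ = 139 MPa, n = 2.82
  titanium alloy: E = 116.0, α = 8.55, σ_y = 1090 → σ = 224 MPa, n = 4.86
Smallest n: copper with n = 0.406.

copper, n = 0.406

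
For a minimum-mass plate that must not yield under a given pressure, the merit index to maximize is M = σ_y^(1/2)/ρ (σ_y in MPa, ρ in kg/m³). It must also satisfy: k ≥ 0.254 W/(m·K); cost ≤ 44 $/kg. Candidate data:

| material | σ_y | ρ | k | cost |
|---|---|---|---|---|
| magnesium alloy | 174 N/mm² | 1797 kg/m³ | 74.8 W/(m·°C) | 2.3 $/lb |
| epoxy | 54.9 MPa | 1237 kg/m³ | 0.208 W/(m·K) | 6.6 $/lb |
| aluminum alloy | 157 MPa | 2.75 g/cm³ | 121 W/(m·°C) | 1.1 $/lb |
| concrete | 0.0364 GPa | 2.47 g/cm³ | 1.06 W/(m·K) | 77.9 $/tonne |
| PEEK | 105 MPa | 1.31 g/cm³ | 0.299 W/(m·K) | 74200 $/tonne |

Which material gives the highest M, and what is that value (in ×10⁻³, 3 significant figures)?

Screen on constraints: k ≥ 0.254 W/(m·K); cost ≤ 44 $/kg. Survivors: magnesium alloy, aluminum alloy, concrete.
Convert each candidate to consistent units, then evaluate M:
  magnesium alloy: σ_y = 174.0 MPa, ρ = 1797 kg/m³
  aluminum alloy: σ_y = 157.0 MPa, ρ = 2750 kg/m³
  concrete: σ_y = 36.40 MPa, ρ = 2470 kg/m³
  magnesium alloy: M = 7.34×10⁻³
  aluminum alloy: M = 4.56×10⁻³
  concrete: M = 2.44×10⁻³
Highest index: magnesium alloy.

magnesium alloy, M = 7.34×10⁻³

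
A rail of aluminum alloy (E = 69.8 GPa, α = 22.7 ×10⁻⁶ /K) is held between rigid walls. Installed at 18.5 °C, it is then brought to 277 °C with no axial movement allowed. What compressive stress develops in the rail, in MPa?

410 MPa

ΔT = 258.5 K. Constrained thermal stress σ = E·α·ΔT = 69.80×10³ MPa × 22.7×10⁻⁶ × 258.5 = 410 MPa (compressive).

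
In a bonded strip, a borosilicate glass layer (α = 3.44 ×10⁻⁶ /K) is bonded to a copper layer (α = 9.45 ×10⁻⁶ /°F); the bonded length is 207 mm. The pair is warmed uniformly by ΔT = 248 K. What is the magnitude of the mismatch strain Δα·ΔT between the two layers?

3.37×10⁻³

copper: α = 9.45×10⁻⁶/°F × 9/5 = 17.0×10⁻⁶/K.
Δα = |3.44 − 17.0|×10⁻⁶/K = 13.6×10⁻⁶/K.
Mismatch strain = Δα·ΔT = 13.6×10⁻⁶ × 248.0 = 3.37×10⁻³.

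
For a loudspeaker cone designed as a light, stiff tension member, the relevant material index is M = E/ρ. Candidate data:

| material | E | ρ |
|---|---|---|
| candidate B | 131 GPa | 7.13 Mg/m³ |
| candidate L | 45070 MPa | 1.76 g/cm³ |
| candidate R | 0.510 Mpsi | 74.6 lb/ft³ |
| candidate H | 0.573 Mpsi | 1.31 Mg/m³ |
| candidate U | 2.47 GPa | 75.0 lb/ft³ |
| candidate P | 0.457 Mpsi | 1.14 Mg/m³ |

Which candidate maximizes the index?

Normalizing units and computing the index:
  candidate B: E = 131.0 GPa, ρ = 7130 kg/m³
  candidate L: E = 45.07 GPa, ρ = 1760 kg/m³
  candidate R: E = 3.516 GPa, ρ = 1195 kg/m³
  candidate H: E = 3.951 GPa, ρ = 1310 kg/m³
  candidate U: E = 2.470 GPa, ρ = 1201 kg/m³
  candidate P: E = 3.151 GPa, ρ = 1140 kg/m³
  candidate L: M = 25.6 MN·m/kg
  candidate B: M = 18.4 MN·m/kg
  candidate H: M = 3.02 MN·m/kg
  candidate R: M = 2.94 MN·m/kg
  candidate P: M = 2.76 MN·m/kg
  candidate U: M = 2.06 MN·m/kg
Highest index: candidate L.

candidate L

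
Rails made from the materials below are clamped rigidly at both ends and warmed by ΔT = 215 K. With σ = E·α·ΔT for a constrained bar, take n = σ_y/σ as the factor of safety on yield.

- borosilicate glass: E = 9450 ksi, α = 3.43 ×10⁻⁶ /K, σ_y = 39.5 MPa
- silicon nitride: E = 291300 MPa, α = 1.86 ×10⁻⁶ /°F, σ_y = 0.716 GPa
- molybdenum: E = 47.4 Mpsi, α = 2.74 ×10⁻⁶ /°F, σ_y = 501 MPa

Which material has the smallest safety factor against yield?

borosilicate glass

In consistent units (E in GPa, α in ×10⁻⁶/K, σ_y in MPa):
  borosilicate glass: E = 65.16, α = 3.43, σ_y = 39.50 → σ = 48.0 MPa, n = 0.822
  silicon nitride: E = 291.3, α = 3.35, σ_y = 716.0 → σ = 210 MPa, n = 3.41
  molybdenum: E = 326.8, α = 4.93, σ_y = 501.0 → σ = 347 MPa, n = 1.45
The minimum is borosilicate glass at n = 0.822.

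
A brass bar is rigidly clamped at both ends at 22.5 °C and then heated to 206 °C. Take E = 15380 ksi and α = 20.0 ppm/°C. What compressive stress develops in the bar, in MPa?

389 MPa

E = 15380 ksi = 106.0 GPa.
ΔT = 183.5 K. Constrained thermal stress σ = E·α·ΔT = 106.0×10³ MPa × 20.0×10⁻⁶ × 183.5 = 389 MPa (compressive).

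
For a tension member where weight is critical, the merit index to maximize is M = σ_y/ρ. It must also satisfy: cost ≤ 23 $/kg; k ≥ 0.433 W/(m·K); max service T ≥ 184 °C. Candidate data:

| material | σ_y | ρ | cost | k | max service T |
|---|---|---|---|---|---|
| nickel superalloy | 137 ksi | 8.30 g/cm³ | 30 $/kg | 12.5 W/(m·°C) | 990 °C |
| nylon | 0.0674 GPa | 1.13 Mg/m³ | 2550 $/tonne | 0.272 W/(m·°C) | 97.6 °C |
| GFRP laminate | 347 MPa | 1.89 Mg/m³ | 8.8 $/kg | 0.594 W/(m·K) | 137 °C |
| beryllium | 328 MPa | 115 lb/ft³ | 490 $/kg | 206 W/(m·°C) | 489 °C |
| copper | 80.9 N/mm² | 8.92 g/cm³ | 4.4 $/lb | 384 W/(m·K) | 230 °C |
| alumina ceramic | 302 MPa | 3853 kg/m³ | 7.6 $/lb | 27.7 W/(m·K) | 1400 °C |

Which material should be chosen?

alumina ceramic

Screen on constraints: cost ≤ 23 $/kg; k ≥ 0.433 W/(m·K); max service T ≥ 184 °C. Survivors: copper, alumina ceramic.
In SI units:
  copper: σ_y = 80.90 MPa, ρ = 8920 kg/m³
  alumina ceramic: σ_y = 302.0 MPa, ρ = 3853 kg/m³
  alumina ceramic: M = 78.4 kN·m/kg
  copper: M = 9.07 kN·m/kg
Alumina ceramic has the largest M.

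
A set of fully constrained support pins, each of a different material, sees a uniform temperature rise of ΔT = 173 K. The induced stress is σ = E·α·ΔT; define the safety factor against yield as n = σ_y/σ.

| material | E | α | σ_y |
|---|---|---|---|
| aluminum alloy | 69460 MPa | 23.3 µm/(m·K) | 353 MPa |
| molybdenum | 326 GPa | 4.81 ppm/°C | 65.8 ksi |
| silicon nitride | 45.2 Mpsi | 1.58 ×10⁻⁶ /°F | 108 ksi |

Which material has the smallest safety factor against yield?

aluminum alloy

Converting E to GPa, α to ×10⁻⁶/K, σ_y to MPa, then σ and n for each:
  aluminum alloy: E = 69.46, α = 23.3, σ_y = 353.0 → σ = 280 MPa, n = 1.26
  molybdenum: E = 326.0, α = 4.81, σ_y = 453.7 → σ = 271 MPa, n = 1.67
  silicon nitride: E = 311.6, α = 2.84, σ_y = 744.6 → σ = 153 MPa, n = 4.86
The minimum is aluminum alloy at n = 1.26.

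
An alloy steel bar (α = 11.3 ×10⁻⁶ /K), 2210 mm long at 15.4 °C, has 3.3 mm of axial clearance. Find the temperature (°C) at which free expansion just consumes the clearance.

148 °C

α·L₀·ΔT = 3.3 mm ⇒ ΔT = 3.3 / (11.3×10⁻⁶ × 2210.0) = 132.1 K.
T = 15.4 + 132.1 = 147.5 °C.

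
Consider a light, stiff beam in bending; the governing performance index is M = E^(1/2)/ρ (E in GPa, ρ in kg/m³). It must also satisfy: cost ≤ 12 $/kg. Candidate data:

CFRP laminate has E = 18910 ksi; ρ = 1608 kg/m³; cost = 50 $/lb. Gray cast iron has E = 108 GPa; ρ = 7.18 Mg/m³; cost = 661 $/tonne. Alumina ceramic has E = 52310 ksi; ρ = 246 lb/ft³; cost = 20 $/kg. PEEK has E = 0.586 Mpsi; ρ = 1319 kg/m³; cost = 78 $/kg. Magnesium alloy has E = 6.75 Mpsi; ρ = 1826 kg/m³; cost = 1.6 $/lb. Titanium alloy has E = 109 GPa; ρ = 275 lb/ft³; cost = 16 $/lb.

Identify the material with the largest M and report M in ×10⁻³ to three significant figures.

Screen on constraints: cost ≤ 12 $/kg. Survivors: gray cast iron, magnesium alloy.
Putting every candidate on a common basis:
  gray cast iron: E = 108.0 GPa, ρ = 7180 kg/m³
  magnesium alloy: E = 46.54 GPa, ρ = 1826 kg/m³
  magnesium alloy: M = 3.74×10⁻³
  gray cast iron: M = 1.45×10⁻³
The maximum is for magnesium alloy.

magnesium alloy, M = 3.74×10⁻³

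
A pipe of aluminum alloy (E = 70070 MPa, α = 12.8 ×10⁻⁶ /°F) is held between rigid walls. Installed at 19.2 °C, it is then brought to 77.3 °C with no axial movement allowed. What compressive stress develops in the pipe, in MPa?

93.8 MPa

E = 70070 MPa = 70.07 GPa.
α = 12.8×10⁻⁶/°F × 9/5 = 23.0×10⁻⁶/K.
ΔT = 58.10 K. Constrained thermal stress σ = E·α·ΔT = 70.07×10³ MPa × 23.0×10⁻⁶ × 58.10 = 93.8 MPa (compressive).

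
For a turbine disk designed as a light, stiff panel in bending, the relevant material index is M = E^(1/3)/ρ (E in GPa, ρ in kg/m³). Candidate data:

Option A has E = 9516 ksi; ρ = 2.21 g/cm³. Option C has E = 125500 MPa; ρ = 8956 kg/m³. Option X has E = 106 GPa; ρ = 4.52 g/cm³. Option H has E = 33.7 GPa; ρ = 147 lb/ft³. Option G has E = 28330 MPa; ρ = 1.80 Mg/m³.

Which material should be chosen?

Putting every candidate on a common basis:
  option A: E = 65.61 GPa, ρ = 2210 kg/m³
  option C: E = 125.5 GPa, ρ = 8956 kg/m³
  option X: E = 106.0 GPa, ρ = 4520 kg/m³
  option H: E = 33.70 GPa, ρ = 2355 kg/m³
  option G: E = 28.33 GPa, ρ = 1800 kg/m³
  option A: M = 1.83×10⁻³
  option G: M = 1.69×10⁻³
  option H: M = 1.37×10⁻³
  option X: M = 1.05×10⁻³
  option C: M = 0.559×10⁻³
Option A ranks first.

option A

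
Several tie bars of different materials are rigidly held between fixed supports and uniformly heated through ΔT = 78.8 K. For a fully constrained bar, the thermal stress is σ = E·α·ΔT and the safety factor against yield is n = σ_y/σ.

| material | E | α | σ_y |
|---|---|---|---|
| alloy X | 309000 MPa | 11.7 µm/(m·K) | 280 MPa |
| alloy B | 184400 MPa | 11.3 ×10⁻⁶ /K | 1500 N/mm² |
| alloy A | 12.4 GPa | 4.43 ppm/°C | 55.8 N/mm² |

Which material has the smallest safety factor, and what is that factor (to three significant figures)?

alloy X, n = 0.983

With everything in SI (GPa, ×10⁻⁶/K, MPa):
  alloy X: E = 309.0, α = 11.7, σ_y = 280.0 → σ = 285 MPa, n = 0.983
  alloy B: E = 184.4, α = 11.3, σ_y = 1500 → σ = 164 MPa, n = 9.14
  alloy A: E = 12.40, α = 4.43, σ_y = 55.80 → σ = 4.33 MPa, n = 12.9
Smallest n: alloy X with n = 0.983.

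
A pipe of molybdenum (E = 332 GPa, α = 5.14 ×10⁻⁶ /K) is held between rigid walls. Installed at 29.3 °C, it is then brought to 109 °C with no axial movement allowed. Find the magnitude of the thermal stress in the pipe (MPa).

136 MPa

ΔT = 79.70 K. Constrained thermal stress σ = E·α·ΔT = 332.0×10³ MPa × 5.14×10⁻⁶ × 79.70 = 136 MPa (compressive).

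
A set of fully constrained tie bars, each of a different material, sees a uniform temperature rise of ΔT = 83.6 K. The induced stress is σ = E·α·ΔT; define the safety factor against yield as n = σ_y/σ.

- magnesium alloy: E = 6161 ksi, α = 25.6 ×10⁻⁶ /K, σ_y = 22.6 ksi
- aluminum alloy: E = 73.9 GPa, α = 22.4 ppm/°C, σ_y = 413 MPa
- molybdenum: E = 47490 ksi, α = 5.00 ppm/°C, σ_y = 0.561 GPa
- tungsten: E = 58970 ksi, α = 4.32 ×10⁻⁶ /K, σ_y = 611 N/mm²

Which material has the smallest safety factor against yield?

magnesium alloy

Per material, after unit conversion:
  magnesium alloy: E = 42.48, α = 25.6, σ_y = 155.8 → σ = 90.9 MPa, n = 1.71
  aluminum alloy: E = 73.90, α = 22.4, σ_y = 413.0 → σ = 138 MPa, n = 2.98
  molybdenum: E = 327.4, α = 5.00, σ_y = 561.0 → σ = 137 MPa, n = 4.10
  tungsten: E = 406.6, α = 4.32, σ_y = 611.0 → σ = 147 MPa, n = 4.16
Magnesium alloy has the lowest safety factor, n = 1.71.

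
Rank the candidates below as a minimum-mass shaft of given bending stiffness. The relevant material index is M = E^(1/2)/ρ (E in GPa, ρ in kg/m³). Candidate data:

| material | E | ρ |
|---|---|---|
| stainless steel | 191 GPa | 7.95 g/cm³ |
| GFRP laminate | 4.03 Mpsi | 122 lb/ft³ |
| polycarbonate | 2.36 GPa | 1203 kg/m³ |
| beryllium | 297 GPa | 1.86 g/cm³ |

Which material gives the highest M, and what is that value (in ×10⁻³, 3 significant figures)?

Normalizing units and computing the index:
  stainless steel: E = 191.0 GPa, ρ = 7950 kg/m³
  GFRP laminate: E = 27.79 GPa, ρ = 1954 kg/m³
  polycarbonate: E = 2.360 GPa, ρ = 1203 kg/m³
  beryllium: E = 297.0 GPa, ρ = 1860 kg/m³
  beryllium: M = 9.27×10⁻³
  GFRP laminate: M = 2.70×10⁻³
  stainless steel: M = 1.74×10⁻³
  polycarbonate: M = 1.28×10⁻³
Beryllium has the largest M.

beryllium, M = 9.27×10⁻³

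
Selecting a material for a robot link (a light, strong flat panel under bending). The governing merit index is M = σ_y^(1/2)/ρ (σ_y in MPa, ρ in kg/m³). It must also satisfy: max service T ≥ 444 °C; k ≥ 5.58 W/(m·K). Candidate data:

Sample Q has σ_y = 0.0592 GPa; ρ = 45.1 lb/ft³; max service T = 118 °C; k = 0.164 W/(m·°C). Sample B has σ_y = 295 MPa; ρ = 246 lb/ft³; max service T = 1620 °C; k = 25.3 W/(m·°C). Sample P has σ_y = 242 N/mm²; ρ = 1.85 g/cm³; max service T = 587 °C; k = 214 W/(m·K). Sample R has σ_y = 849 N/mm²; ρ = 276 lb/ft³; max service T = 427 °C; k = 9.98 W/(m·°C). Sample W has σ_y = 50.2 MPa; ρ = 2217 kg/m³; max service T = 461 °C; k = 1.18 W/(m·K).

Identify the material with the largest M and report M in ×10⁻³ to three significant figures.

Screen on constraints: max service T ≥ 444 °C; k ≥ 5.58 W/(m·K). Survivors: sample B, sample P.
Convert each candidate to consistent units, then evaluate M:
  sample B: σ_y = 295.0 MPa, ρ = 3941 kg/m³
  sample P: σ_y = 242.0 MPa, ρ = 1850 kg/m³
  sample P: M = 8.41×10⁻³
  sample B: M = 4.36×10⁻³
The maximum is for sample P.

sample P, M = 8.41×10⁻³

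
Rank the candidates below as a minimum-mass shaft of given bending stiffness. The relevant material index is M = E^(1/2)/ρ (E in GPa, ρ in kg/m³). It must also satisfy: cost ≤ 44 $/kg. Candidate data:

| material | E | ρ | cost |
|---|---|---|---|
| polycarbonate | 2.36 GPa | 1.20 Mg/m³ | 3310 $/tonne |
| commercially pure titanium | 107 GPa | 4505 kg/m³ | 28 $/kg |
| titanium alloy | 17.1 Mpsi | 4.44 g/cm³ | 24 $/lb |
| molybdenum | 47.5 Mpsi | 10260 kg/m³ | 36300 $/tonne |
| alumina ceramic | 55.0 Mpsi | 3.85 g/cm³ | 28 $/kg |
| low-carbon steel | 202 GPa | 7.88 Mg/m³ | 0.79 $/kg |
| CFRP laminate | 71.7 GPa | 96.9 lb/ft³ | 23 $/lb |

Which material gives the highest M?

Screen on constraints: cost ≤ 44 $/kg. Survivors: polycarbonate, commercially pure titanium, molybdenum, alumina ceramic, low-carbon steel.
Convert each candidate to consistent units, then evaluate M:
  polycarbonate: E = 2.360 GPa, ρ = 1200 kg/m³
  commercially pure titanium: E = 107.0 GPa, ρ = 4505 kg/m³
  molybdenum: E = 327.5 GPa, ρ = 10260 kg/m³
  alumina ceramic: E = 379.2 GPa, ρ = 3850 kg/m³
  low-carbon steel: E = 202.0 GPa, ρ = 7880 kg/m³
  alumina ceramic: M = 5.06×10⁻³
  commercially pure titanium: M = 2.30×10⁻³
  low-carbon steel: M = 1.80×10⁻³
  molybdenum: M = 1.76×10⁻³
  polycarbonate: M = 1.28×10⁻³
Alumina ceramic has the largest M.

alumina ceramic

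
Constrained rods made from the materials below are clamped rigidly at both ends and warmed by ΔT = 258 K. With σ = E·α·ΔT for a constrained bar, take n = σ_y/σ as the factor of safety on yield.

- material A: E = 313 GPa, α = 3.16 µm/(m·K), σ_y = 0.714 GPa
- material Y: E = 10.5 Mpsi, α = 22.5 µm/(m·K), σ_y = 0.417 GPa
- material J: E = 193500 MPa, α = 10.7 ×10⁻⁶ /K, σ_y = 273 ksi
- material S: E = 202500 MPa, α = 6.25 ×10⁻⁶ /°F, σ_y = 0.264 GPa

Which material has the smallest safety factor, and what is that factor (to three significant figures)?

Per material, after unit conversion:
  material A: E = 313.0, α = 3.16, σ_y = 714.0 → σ = 255 MPa, n = 2.80
  material Y: E = 72.39, α = 22.5, σ_y = 417.0 → σ = 420 MPa, n = 0.992
  material J: E = 193.5, α = 10.7, σ_y = 1882 → σ = 534 MPa, n = 3.52
  material S: E = 202.5, α = 11.2, σ_y = 264.0 → σ = 588 MPa, n = 0.449
The minimum is material S at n = 0.449.

material S, n = 0.449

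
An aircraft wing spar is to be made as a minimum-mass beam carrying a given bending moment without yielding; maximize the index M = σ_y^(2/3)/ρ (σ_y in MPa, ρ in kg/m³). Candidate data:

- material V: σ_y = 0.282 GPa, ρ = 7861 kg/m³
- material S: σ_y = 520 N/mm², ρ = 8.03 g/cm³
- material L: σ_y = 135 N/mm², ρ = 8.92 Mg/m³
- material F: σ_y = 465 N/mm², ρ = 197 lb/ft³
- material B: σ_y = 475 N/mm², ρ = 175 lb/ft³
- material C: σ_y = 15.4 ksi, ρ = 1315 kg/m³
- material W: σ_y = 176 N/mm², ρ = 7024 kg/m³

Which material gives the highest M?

material B

Convert each candidate to consistent units, then evaluate M:
  material V: σ_y = 282.0 MPa, ρ = 7861 kg/m³
  material S: σ_y = 520.0 MPa, ρ = 8030 kg/m³
  material L: σ_y = 135.0 MPa, ρ = 8920 kg/m³
  material F: σ_y = 465.0 MPa, ρ = 3156 kg/m³
  material B: σ_y = 475.0 MPa, ρ = 2803 kg/m³
  material C: σ_y = 106.2 MPa, ρ = 1315 kg/m³
  material W: σ_y = 176.0 MPa, ρ = 7024 kg/m³
  material B: M = 21.7×10⁻³
  material F: M = 19.0×10⁻³
  material C: M = 17.1×10⁻³
  material S: M = 8.05×10⁻³
  material V: M = 5.47×10⁻³
  material W: M = 4.47×10⁻³
  material L: M = 2.95×10⁻³
Material B has the largest M.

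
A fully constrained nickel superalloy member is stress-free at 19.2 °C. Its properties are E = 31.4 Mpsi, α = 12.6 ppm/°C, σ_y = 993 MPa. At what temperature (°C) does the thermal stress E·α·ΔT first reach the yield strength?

383 °C

E = 31.4 Mpsi = 216.5 GPa.
E·α·ΔT = 993.0 MPa ⇒ ΔT = 993.0 / (216.5×10³ × 12.6×10⁻⁶) = 364.0 K.
T = 19.2 + 364.0 = 383.2 °C.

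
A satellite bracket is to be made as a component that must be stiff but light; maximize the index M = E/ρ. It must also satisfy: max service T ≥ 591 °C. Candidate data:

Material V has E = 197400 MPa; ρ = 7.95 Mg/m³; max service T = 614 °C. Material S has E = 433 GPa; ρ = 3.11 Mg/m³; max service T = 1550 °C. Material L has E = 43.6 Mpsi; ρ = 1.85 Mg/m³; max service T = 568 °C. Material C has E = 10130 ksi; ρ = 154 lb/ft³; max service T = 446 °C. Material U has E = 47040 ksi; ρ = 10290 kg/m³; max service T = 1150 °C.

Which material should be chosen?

material S

Screen on constraints: max service T ≥ 591 °C. Survivors: material V, material S, material U.
Putting every candidate on a common basis:
  material V: E = 197.4 GPa, ρ = 7950 kg/m³
  material S: E = 433.0 GPa, ρ = 3110 kg/m³
  material U: E = 324.3 GPa, ρ = 10290 kg/m³
  material S: M = 139 MN·m/kg
  material U: M = 31.5 MN·m/kg
  material V: M = 24.8 MN·m/kg
Material S ranks first.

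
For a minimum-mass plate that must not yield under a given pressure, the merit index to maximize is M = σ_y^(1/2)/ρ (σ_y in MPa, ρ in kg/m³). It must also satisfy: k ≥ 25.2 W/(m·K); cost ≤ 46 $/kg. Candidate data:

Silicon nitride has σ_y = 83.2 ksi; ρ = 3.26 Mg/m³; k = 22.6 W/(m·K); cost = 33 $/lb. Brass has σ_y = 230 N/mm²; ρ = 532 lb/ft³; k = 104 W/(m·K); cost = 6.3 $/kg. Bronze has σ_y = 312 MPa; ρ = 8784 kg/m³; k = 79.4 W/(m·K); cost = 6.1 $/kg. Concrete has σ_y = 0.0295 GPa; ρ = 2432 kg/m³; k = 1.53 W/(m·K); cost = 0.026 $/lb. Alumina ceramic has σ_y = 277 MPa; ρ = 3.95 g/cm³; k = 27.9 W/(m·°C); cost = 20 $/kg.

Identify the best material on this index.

alumina ceramic

Screen on constraints: k ≥ 25.2 W/(m·K); cost ≤ 46 $/kg. Survivors: brass, bronze, alumina ceramic.
In SI units:
  brass: σ_y = 230.0 MPa, ρ = 8522 kg/m³
  bronze: σ_y = 312.0 MPa, ρ = 8784 kg/m³
  alumina ceramic: σ_y = 277.0 MPa, ρ = 3950 kg/m³
  alumina ceramic: M = 4.21×10⁻³
  bronze: M = 2.01×10⁻³
  brass: M = 1.78×10⁻³
Alumina ceramic ranks first.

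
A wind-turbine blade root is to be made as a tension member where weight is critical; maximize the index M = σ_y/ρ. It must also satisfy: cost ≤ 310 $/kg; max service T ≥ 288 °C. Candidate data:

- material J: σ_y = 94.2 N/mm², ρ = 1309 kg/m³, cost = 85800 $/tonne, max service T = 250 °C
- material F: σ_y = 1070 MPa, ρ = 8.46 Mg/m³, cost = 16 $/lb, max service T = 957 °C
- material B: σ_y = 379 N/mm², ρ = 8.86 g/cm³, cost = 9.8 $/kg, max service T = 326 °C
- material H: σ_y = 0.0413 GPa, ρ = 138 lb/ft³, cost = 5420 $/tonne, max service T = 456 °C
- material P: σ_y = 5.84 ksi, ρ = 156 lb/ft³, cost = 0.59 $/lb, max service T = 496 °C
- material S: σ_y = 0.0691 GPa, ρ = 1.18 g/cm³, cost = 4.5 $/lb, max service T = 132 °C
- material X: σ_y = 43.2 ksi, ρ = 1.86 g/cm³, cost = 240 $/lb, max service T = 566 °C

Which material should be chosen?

Screen on constraints: cost ≤ 310 $/kg; max service T ≥ 288 °C. Survivors: material F, material B, material H, material P.
In SI units:
  material F: σ_y = 1070 MPa, ρ = 8460 kg/m³
  material B: σ_y = 379.0 MPa, ρ = 8860 kg/m³
  material H: σ_y = 41.30 MPa, ρ = 2211 kg/m³
  material P: σ_y = 40.27 MPa, ρ = 2499 kg/m³
  material F: M = 126 kN·m/kg
  material B: M = 42.8 kN·m/kg
  material H: M = 18.7 kN·m/kg
  material P: M = 16.1 kN·m/kg
Highest index: material F.

material F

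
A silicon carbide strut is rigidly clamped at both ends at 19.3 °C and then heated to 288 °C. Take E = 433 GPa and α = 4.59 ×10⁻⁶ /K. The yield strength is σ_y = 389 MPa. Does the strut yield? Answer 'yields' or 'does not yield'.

yields

ΔT = 268.7 K. Constrained thermal stress σ = E·α·ΔT = 433.0×10³ MPa × 4.59×10⁻⁶ × 268.7 = 534 MPa (compressive).
Compare to σ_y = 389 MPa: σ ≥ σ_y, so it yields.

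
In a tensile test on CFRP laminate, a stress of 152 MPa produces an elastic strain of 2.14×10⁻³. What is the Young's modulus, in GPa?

E = σ/ε = 152 MPa / 2.14×10⁻³ = 71030 MPa = 71.0 GPa.

71.0 GPa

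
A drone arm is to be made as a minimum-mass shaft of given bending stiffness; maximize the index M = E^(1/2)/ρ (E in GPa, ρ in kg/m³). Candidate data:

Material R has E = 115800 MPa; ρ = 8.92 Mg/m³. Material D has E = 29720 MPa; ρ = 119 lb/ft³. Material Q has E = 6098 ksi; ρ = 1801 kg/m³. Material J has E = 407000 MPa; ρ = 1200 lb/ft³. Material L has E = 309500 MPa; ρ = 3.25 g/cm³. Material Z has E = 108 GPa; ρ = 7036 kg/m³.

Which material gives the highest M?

Convert each candidate to consistent units, then evaluate M:
  material R: E = 115.8 GPa, ρ = 8920 kg/m³
  material D: E = 29.72 GPa, ρ = 1906 kg/m³
  material Q: E = 42.04 GPa, ρ = 1801 kg/m³
  material J: E = 407.0 GPa, ρ = 19220 kg/m³
  material L: E = 309.5 GPa, ρ = 3250 kg/m³
  material Z: E = 108.0 GPa, ρ = 7036 kg/m³
  material L: M = 5.41×10⁻³
  material Q: M = 3.60×10⁻³
  material D: M = 2.86×10⁻³
  material Z: M = 1.48×10⁻³
  material R: M = 1.21×10⁻³
  material J: M = 1.05×10⁻³
Material L ranks first.

material L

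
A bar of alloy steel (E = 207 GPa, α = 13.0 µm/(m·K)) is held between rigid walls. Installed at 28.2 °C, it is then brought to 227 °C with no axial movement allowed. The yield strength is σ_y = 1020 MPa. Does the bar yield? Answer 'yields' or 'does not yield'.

ΔT = 198.8 K. Constrained thermal stress σ = E·α·ΔT = 207.0×10³ MPa × 13.0×10⁻⁶ × 198.8 = 535 MPa (compressive).
Compare to σ_y = 1020 MPa: σ < σ_y, so it does not yield.

does not yield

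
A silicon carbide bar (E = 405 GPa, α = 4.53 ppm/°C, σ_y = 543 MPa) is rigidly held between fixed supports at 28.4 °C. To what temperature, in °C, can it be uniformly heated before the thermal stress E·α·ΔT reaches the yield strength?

E·α·ΔT = 543.0 MPa ⇒ ΔT = 543.0 / (405.0×10³ × 4.53×10⁻⁶) = 296.0 K.
T = 28.4 + 296.0 = 324.4 °C.

324 °C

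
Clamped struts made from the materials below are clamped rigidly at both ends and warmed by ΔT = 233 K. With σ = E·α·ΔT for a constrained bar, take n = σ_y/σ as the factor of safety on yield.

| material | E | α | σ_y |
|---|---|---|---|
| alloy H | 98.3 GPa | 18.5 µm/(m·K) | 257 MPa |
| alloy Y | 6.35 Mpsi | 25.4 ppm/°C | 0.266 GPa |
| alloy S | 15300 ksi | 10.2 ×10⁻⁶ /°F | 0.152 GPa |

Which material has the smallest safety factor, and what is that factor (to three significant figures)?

With everything in SI (GPa, ×10⁻⁶/K, MPa):
  alloy H: E = 98.30, α = 18.5, σ_y = 257.0 → σ = 424 MPa, n = 0.607
  alloy Y: E = 43.78, α = 25.4, σ_y = 266.0 → σ = 259 MPa, n = 1.03
  alloy S: E = 105.5, α = 18.4, σ_y = 152.0 → σ = 451 MPa, n = 0.337
Alloy S has the lowest safety factor, n = 0.337.

alloy S, n = 0.337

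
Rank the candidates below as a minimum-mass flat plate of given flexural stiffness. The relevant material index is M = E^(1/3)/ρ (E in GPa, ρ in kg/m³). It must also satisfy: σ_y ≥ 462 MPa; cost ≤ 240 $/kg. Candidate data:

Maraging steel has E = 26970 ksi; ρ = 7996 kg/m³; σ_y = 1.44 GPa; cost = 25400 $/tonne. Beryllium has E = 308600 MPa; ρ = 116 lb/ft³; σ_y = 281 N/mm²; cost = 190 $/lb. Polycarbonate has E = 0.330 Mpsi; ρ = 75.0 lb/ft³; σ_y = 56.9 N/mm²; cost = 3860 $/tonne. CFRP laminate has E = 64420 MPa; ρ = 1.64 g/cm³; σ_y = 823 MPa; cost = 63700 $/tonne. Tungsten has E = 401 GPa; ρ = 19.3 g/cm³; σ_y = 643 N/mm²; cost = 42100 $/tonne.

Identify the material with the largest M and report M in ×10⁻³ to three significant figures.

Screen on constraints: σ_y ≥ 462 MPa; cost ≤ 240 $/kg. Survivors: maraging steel, CFRP laminate, tungsten.
In SI units:
  maraging steel: E = 186.0 GPa, ρ = 7996 kg/m³
  CFRP laminate: E = 64.42 GPa, ρ = 1640 kg/m³
  tungsten: E = 401.0 GPa, ρ = 19300 kg/m³
  CFRP laminate: M = 2.44×10⁻³
  maraging steel: M = 0.714×10⁻³
  tungsten: M = 0.382×10⁻³
CFRP laminate has the largest M.

CFRP laminate, M = 2.44×10⁻³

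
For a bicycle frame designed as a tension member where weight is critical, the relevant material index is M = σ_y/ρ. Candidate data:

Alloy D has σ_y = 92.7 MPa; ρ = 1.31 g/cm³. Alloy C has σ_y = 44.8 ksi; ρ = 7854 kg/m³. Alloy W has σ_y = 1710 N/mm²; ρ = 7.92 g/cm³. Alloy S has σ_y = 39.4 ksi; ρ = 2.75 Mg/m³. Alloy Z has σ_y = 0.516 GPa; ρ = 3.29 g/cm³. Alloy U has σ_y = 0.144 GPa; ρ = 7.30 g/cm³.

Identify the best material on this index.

In SI units:
  alloy D: σ_y = 92.70 MPa, ρ = 1310 kg/m³
  alloy C: σ_y = 308.9 MPa, ρ = 7854 kg/m³
  alloy W: σ_y = 1710 MPa, ρ = 7920 kg/m³
  alloy S: σ_y = 271.7 MPa, ρ = 2750 kg/m³
  alloy Z: σ_y = 516.0 MPa, ρ = 3290 kg/m³
  alloy U: σ_y = 144.0 MPa, ρ = 7300 kg/m³
  alloy W: M = 216 kN·m/kg
  alloy Z: M = 157 kN·m/kg
  alloy S: M = 98.8 kN·m/kg
  alloy D: M = 70.8 kN·m/kg
  alloy C: M = 39.3 kN·m/kg
  alloy U: M = 19.7 kN·m/kg
Alloy W ranks first.

alloy W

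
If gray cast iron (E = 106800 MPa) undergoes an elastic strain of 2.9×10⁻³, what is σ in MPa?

E = 106800 MPa = 106.8 GPa.
σ = E·ε = 106800 MPa × 2.9×10⁻³ = 310 MPa.

310 MPa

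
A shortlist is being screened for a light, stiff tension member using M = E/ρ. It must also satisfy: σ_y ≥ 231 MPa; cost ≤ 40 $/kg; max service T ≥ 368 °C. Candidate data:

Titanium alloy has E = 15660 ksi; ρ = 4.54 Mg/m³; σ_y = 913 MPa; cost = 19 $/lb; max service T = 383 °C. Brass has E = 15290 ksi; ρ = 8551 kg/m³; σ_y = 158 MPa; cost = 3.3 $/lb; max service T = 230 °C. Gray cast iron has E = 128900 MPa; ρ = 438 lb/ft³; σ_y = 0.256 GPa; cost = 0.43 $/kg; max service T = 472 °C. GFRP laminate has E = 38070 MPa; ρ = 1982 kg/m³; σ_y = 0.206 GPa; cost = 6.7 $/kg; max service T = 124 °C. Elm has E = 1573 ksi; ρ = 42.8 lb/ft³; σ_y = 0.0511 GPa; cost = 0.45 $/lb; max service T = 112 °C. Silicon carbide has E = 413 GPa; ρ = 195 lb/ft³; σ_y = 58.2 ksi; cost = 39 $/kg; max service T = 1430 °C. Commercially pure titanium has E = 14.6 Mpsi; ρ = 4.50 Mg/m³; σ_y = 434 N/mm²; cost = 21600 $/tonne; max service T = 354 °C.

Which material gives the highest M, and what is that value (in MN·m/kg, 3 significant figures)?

silicon carbide, M = 132 MN·m/kg

Screen on constraints: σ_y ≥ 231 MPa; cost ≤ 40 $/kg; max service T ≥ 368 °C. Survivors: gray cast iron, silicon carbide.
Convert each candidate to consistent units, then evaluate M:
  gray cast iron: E = 128.9 GPa, ρ = 7016 kg/m³
  silicon carbide: E = 413.0 GPa, ρ = 3124 kg/m³
  silicon carbide: M = 132 MN·m/kg
  gray cast iron: M = 18.4 MN·m/kg
Silicon carbide ranks first.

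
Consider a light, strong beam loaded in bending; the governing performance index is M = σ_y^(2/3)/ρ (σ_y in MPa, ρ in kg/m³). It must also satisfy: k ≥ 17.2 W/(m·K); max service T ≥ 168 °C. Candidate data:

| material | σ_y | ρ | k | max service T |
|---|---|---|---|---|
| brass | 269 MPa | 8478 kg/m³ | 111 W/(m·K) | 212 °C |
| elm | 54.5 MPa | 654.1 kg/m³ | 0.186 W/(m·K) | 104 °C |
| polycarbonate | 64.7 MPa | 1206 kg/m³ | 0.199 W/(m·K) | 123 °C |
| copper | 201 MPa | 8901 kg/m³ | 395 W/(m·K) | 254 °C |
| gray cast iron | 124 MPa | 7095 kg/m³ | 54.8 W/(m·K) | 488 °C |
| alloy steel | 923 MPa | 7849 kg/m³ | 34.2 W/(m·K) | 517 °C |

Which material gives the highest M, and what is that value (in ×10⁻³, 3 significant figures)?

Screen on constraints: k ≥ 17.2 W/(m·K); max service T ≥ 168 °C. Survivors: brass, copper, gray cast iron, alloy steel.
Evaluate M for each candidate:
  alloy steel: M = 12.1×10⁻³
  brass: M = 4.92×10⁻³
  copper: M = 3.86×10⁻³
  gray cast iron: M = 3.50×10⁻³
Alloy steel ranks first.

alloy steel, M = 12.1×10⁻³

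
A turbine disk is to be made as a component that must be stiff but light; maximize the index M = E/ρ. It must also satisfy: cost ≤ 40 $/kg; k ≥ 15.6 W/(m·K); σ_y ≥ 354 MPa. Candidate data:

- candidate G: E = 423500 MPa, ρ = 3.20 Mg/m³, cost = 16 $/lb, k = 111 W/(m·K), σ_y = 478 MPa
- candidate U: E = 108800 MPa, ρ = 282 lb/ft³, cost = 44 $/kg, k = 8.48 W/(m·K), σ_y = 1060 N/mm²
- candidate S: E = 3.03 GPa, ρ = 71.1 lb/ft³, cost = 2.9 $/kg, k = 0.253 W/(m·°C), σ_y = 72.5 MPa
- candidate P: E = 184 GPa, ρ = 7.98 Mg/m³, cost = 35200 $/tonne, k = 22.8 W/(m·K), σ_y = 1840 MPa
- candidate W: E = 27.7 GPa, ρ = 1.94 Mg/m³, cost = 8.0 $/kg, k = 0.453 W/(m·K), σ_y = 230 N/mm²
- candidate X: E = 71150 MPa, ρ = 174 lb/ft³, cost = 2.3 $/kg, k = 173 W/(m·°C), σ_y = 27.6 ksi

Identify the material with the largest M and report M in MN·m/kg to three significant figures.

Screen on constraints: cost ≤ 40 $/kg; k ≥ 15.6 W/(m·K); σ_y ≥ 354 MPa. Survivors: candidate G, candidate P.
Putting every candidate on a common basis:
  candidate G: E = 423.5 GPa, ρ = 3200 kg/m³
  candidate P: E = 184.0 GPa, ρ = 7980 kg/m³
  candidate G: M = 132 MN·m/kg
  candidate P: M = 23.1 MN·m/kg
The maximum is for candidate G.

candidate G, M = 132 MN·m/kg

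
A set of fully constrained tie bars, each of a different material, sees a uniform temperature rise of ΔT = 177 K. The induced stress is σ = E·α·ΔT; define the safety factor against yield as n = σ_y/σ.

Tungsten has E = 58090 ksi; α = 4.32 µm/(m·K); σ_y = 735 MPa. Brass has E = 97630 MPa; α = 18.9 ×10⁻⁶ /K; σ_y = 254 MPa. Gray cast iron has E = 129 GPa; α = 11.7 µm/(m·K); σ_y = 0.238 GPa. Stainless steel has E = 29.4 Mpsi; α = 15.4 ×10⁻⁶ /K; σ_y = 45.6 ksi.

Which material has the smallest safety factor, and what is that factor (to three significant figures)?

stainless steel, n = 0.569

Per material, after unit conversion:
  tungsten: E = 400.5, α = 4.32, σ_y = 735.0 → σ = 306 MPa, n = 2.40
  brass: E = 97.63, α = 18.9, σ_y = 254.0 → σ = 327 MPa, n = 0.778
  gray cast iron: E = 129.0, α = 11.7, σ_y = 238.0 → σ = 267 MPa, n = 0.891
  stainless steel: E = 202.7, α = 15.4, σ_y = 314.4 → σ = 553 MPa, n = 0.569
The minimum is stainless steel at n = 0.569.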